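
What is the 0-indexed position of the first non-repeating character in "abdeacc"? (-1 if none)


Input: abdeacc
Character frequencies:
  'a': 2
  'b': 1
  'c': 2
  'd': 1
  'e': 1
Scanning left to right for freq == 1:
  Position 0 ('a'): freq=2, skip
  Position 1 ('b'): unique! => answer = 1

1


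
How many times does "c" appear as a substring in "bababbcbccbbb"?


Searching for "c" in "bababbcbccbbb"
Scanning each position:
  Position 0: "b" => no
  Position 1: "a" => no
  Position 2: "b" => no
  Position 3: "a" => no
  Position 4: "b" => no
  Position 5: "b" => no
  Position 6: "c" => MATCH
  Position 7: "b" => no
  Position 8: "c" => MATCH
  Position 9: "c" => MATCH
  Position 10: "b" => no
  Position 11: "b" => no
  Position 12: "b" => no
Total occurrences: 3

3


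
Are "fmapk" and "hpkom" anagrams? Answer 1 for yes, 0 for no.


Strings: "fmapk", "hpkom"
Sorted first:  afkmp
Sorted second: hkmop
Differ at position 0: 'a' vs 'h' => not anagrams

0


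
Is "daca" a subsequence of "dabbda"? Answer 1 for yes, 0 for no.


Check if "daca" is a subsequence of "dabbda"
Greedy scan:
  Position 0 ('d'): matches sub[0] = 'd'
  Position 1 ('a'): matches sub[1] = 'a'
  Position 2 ('b'): no match needed
  Position 3 ('b'): no match needed
  Position 4 ('d'): no match needed
  Position 5 ('a'): no match needed
Only matched 2/4 characters => not a subsequence

0


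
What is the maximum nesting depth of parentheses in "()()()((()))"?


Input: "()()()((()))"
Tracking depth:
  Position 0 '(': depth becomes 1
  Position 1 ')': depth becomes 0
  Position 2 '(': depth becomes 1
  Position 3 ')': depth becomes 0
  Position 4 '(': depth becomes 1
  Position 5 ')': depth becomes 0
  Position 6 '(': depth becomes 1
  Position 7 '(': depth becomes 2
  Position 8 '(': depth becomes 3
  Position 9 ')': depth becomes 2
  Position 10 ')': depth becomes 1
  Position 11 ')': depth becomes 0
Maximum depth reached: 3

3


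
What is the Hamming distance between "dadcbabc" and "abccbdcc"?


Comparing "dadcbabc" and "abccbdcc" position by position:
  Position 0: 'd' vs 'a' => differ
  Position 1: 'a' vs 'b' => differ
  Position 2: 'd' vs 'c' => differ
  Position 3: 'c' vs 'c' => same
  Position 4: 'b' vs 'b' => same
  Position 5: 'a' vs 'd' => differ
  Position 6: 'b' vs 'c' => differ
  Position 7: 'c' vs 'c' => same
Total differences (Hamming distance): 5

5


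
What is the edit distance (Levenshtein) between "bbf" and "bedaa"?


Computing edit distance: "bbf" -> "bedaa"
DP table:
           b    e    d    a    a
      0    1    2    3    4    5
  b   1    0    1    2    3    4
  b   2    1    1    2    3    4
  f   3    2    2    2    3    4
Edit distance = dp[3][5] = 4

4


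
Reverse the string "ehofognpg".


Input: ehofognpg
Reading characters right to left:
  Position 8: 'g'
  Position 7: 'p'
  Position 6: 'n'
  Position 5: 'g'
  Position 4: 'o'
  Position 3: 'f'
  Position 2: 'o'
  Position 1: 'h'
  Position 0: 'e'
Reversed: gpngofohe

gpngofohe


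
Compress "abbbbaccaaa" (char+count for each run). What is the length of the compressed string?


Input: abbbbaccaaa
Runs:
  'a' x 1 => "a1"
  'b' x 4 => "b4"
  'a' x 1 => "a1"
  'c' x 2 => "c2"
  'a' x 3 => "a3"
Compressed: "a1b4a1c2a3"
Compressed length: 10

10


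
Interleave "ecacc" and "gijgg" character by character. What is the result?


Interleaving "ecacc" and "gijgg":
  Position 0: 'e' from first, 'g' from second => "eg"
  Position 1: 'c' from first, 'i' from second => "ci"
  Position 2: 'a' from first, 'j' from second => "aj"
  Position 3: 'c' from first, 'g' from second => "cg"
  Position 4: 'c' from first, 'g' from second => "cg"
Result: egciajcgcg

egciajcgcg


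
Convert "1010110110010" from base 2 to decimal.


Input: "1010110110010" in base 2
Positional expansion:
  Digit '1' (value 1) x 2^12 = 4096
  Digit '0' (value 0) x 2^11 = 0
  Digit '1' (value 1) x 2^10 = 1024
  Digit '0' (value 0) x 2^9 = 0
  Digit '1' (value 1) x 2^8 = 256
  Digit '1' (value 1) x 2^7 = 128
  Digit '0' (value 0) x 2^6 = 0
  Digit '1' (value 1) x 2^5 = 32
  Digit '1' (value 1) x 2^4 = 16
  Digit '0' (value 0) x 2^3 = 0
  Digit '0' (value 0) x 2^2 = 0
  Digit '1' (value 1) x 2^1 = 2
  Digit '0' (value 0) x 2^0 = 0
Sum = 5554

5554


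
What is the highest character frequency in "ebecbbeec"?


Input: ebecbbeec
Character counts:
  'b': 3
  'c': 2
  'e': 4
Maximum frequency: 4

4


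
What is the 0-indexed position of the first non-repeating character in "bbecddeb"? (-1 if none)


Input: bbecddeb
Character frequencies:
  'b': 3
  'c': 1
  'd': 2
  'e': 2
Scanning left to right for freq == 1:
  Position 0 ('b'): freq=3, skip
  Position 1 ('b'): freq=3, skip
  Position 2 ('e'): freq=2, skip
  Position 3 ('c'): unique! => answer = 3

3


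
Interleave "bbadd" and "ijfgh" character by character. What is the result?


Interleaving "bbadd" and "ijfgh":
  Position 0: 'b' from first, 'i' from second => "bi"
  Position 1: 'b' from first, 'j' from second => "bj"
  Position 2: 'a' from first, 'f' from second => "af"
  Position 3: 'd' from first, 'g' from second => "dg"
  Position 4: 'd' from first, 'h' from second => "dh"
Result: bibjafdgdh

bibjafdgdh


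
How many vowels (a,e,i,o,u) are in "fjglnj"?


Input: fjglnj
Checking each character:
  'f' at position 0: consonant
  'j' at position 1: consonant
  'g' at position 2: consonant
  'l' at position 3: consonant
  'n' at position 4: consonant
  'j' at position 5: consonant
Total vowels: 0

0


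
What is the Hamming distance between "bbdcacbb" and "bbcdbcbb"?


Comparing "bbdcacbb" and "bbcdbcbb" position by position:
  Position 0: 'b' vs 'b' => same
  Position 1: 'b' vs 'b' => same
  Position 2: 'd' vs 'c' => differ
  Position 3: 'c' vs 'd' => differ
  Position 4: 'a' vs 'b' => differ
  Position 5: 'c' vs 'c' => same
  Position 6: 'b' vs 'b' => same
  Position 7: 'b' vs 'b' => same
Total differences (Hamming distance): 3

3


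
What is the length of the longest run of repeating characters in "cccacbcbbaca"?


Input: "cccacbcbbaca"
Scanning for longest run:
  Position 1 ('c'): continues run of 'c', length=2
  Position 2 ('c'): continues run of 'c', length=3
  Position 3 ('a'): new char, reset run to 1
  Position 4 ('c'): new char, reset run to 1
  Position 5 ('b'): new char, reset run to 1
  Position 6 ('c'): new char, reset run to 1
  Position 7 ('b'): new char, reset run to 1
  Position 8 ('b'): continues run of 'b', length=2
  Position 9 ('a'): new char, reset run to 1
  Position 10 ('c'): new char, reset run to 1
  Position 11 ('a'): new char, reset run to 1
Longest run: 'c' with length 3

3


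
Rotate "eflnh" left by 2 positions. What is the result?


Input: "eflnh", rotate left by 2
First 2 characters: "ef"
Remaining characters: "lnh"
Concatenate remaining + first: "lnh" + "ef" = "lnhef"

lnhef


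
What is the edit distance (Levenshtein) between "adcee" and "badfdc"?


Computing edit distance: "adcee" -> "badfdc"
DP table:
           b    a    d    f    d    c
      0    1    2    3    4    5    6
  a   1    1    1    2    3    4    5
  d   2    2    2    1    2    3    4
  c   3    3    3    2    2    3    3
  e   4    4    4    3    3    3    4
  e   5    5    5    4    4    4    4
Edit distance = dp[5][6] = 4

4


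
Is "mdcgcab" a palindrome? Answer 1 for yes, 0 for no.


Input: mdcgcab
Reversed: bacgcdm
  Compare pos 0 ('m') with pos 6 ('b'): MISMATCH
  Compare pos 1 ('d') with pos 5 ('a'): MISMATCH
  Compare pos 2 ('c') with pos 4 ('c'): match
Result: not a palindrome

0


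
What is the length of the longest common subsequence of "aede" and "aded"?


LCS of "aede" and "aded"
DP table:
           a    d    e    d
      0    0    0    0    0
  a   0    1    1    1    1
  e   0    1    1    2    2
  d   0    1    2    2    3
  e   0    1    2    3    3
LCS length = dp[4][4] = 3

3


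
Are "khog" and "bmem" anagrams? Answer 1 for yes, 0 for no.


Strings: "khog", "bmem"
Sorted first:  ghko
Sorted second: bemm
Differ at position 0: 'g' vs 'b' => not anagrams

0


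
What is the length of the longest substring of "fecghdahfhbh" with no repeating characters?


Input: "fecghdahfhbh"
Sliding window (track last position of each char):
  Position 0 ('f'): window [0,0] length 1 -- new best
  Position 1 ('e'): window [0,1] length 2 -- new best
  Position 2 ('c'): window [0,2] length 3 -- new best
  Position 3 ('g'): window [0,3] length 4 -- new best
  Position 4 ('h'): window [0,4] length 5 -- new best
  Position 5 ('d'): window [0,5] length 6 -- new best
  Position 6 ('a'): window [0,6] length 7 -- new best
  Position 7 ('h'): repeat (last at 4), move window start to 5
  Position 7 ('h'): window [5,7] length 3
  Position 8 ('f'): window [5,8] length 4
  Position 9 ('h'): repeat (last at 7), move window start to 8
  Position 9 ('h'): window [8,9] length 2
  Position 10 ('b'): window [8,10] length 3
  Position 11 ('h'): repeat (last at 9), move window start to 10
  Position 11 ('h'): window [10,11] length 2
Longest substring with no repeats: "fecghda" with length 7

7


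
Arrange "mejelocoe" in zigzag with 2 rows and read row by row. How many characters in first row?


Zigzag "mejelocoe" into 2 rows:
Placing characters:
  'm' => row 0
  'e' => row 1
  'j' => row 0
  'e' => row 1
  'l' => row 0
  'o' => row 1
  'c' => row 0
  'o' => row 1
  'e' => row 0
Rows:
  Row 0: "mjlce"
  Row 1: "eeoo"
First row length: 5

5


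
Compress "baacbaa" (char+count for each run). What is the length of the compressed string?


Input: baacbaa
Runs:
  'b' x 1 => "b1"
  'a' x 2 => "a2"
  'c' x 1 => "c1"
  'b' x 1 => "b1"
  'a' x 2 => "a2"
Compressed: "b1a2c1b1a2"
Compressed length: 10

10


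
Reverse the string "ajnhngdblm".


Input: ajnhngdblm
Reading characters right to left:
  Position 9: 'm'
  Position 8: 'l'
  Position 7: 'b'
  Position 6: 'd'
  Position 5: 'g'
  Position 4: 'n'
  Position 3: 'h'
  Position 2: 'n'
  Position 1: 'j'
  Position 0: 'a'
Reversed: mlbdgnhnja

mlbdgnhnja


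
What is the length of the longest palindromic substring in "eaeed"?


Input: "eaeed"
Checking substrings for palindromes:
  [0:3] "eae" (len 3) => palindrome
  [2:4] "ee" (len 2) => palindrome
Longest palindromic substring: "eae" with length 3

3


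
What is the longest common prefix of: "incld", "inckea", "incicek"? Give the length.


Words: incld, inckea, incicek
  Position 0: all 'i' => match
  Position 1: all 'n' => match
  Position 2: all 'c' => match
  Position 3: ('l', 'k', 'i') => mismatch, stop
LCP = "inc" (length 3)

3


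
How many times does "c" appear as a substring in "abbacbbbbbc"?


Searching for "c" in "abbacbbbbbc"
Scanning each position:
  Position 0: "a" => no
  Position 1: "b" => no
  Position 2: "b" => no
  Position 3: "a" => no
  Position 4: "c" => MATCH
  Position 5: "b" => no
  Position 6: "b" => no
  Position 7: "b" => no
  Position 8: "b" => no
  Position 9: "b" => no
  Position 10: "c" => MATCH
Total occurrences: 2

2


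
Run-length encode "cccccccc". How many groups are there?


Input: cccccccc
Scanning for consecutive runs:
  Group 1: 'c' x 8 (positions 0-7)
Total groups: 1

1


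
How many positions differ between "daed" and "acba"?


Comparing "daed" and "acba" position by position:
  Position 0: 'd' vs 'a' => DIFFER
  Position 1: 'a' vs 'c' => DIFFER
  Position 2: 'e' vs 'b' => DIFFER
  Position 3: 'd' vs 'a' => DIFFER
Positions that differ: 4

4


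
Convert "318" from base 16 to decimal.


Input: "318" in base 16
Positional expansion:
  Digit '3' (value 3) x 16^2 = 768
  Digit '1' (value 1) x 16^1 = 16
  Digit '8' (value 8) x 16^0 = 8
Sum = 792

792


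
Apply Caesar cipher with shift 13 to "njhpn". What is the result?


Caesar cipher: shift "njhpn" by 13
  'n' (pos 13) + 13 = pos 0 = 'a'
  'j' (pos 9) + 13 = pos 22 = 'w'
  'h' (pos 7) + 13 = pos 20 = 'u'
  'p' (pos 15) + 13 = pos 2 = 'c'
  'n' (pos 13) + 13 = pos 0 = 'a'
Result: awuca

awuca


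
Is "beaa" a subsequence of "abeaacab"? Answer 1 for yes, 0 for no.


Check if "beaa" is a subsequence of "abeaacab"
Greedy scan:
  Position 0 ('a'): no match needed
  Position 1 ('b'): matches sub[0] = 'b'
  Position 2 ('e'): matches sub[1] = 'e'
  Position 3 ('a'): matches sub[2] = 'a'
  Position 4 ('a'): matches sub[3] = 'a'
  Position 5 ('c'): no match needed
  Position 6 ('a'): no match needed
  Position 7 ('b'): no match needed
All 4 characters matched => is a subsequence

1


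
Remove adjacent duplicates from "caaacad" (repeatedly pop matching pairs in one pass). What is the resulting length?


Input: caaacad
Stack-based adjacent duplicate removal:
  Read 'c': push. Stack: c
  Read 'a': push. Stack: ca
  Read 'a': matches stack top 'a' => pop. Stack: c
  Read 'a': push. Stack: ca
  Read 'c': push. Stack: cac
  Read 'a': push. Stack: caca
  Read 'd': push. Stack: cacad
Final stack: "cacad" (length 5)

5


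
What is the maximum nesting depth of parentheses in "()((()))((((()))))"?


Input: "()((()))((((()))))"
Tracking depth:
  Position 0 '(': depth becomes 1
  Position 1 ')': depth becomes 0
  Position 2 '(': depth becomes 1
  Position 3 '(': depth becomes 2
  Position 4 '(': depth becomes 3
  Position 5 ')': depth becomes 2
  Position 6 ')': depth becomes 1
  Position 7 ')': depth becomes 0
  Position 8 '(': depth becomes 1
  Position 9 '(': depth becomes 2
  Position 10 '(': depth becomes 3
  Position 11 '(': depth becomes 4
  Position 12 '(': depth becomes 5
  Position 13 ')': depth becomes 4
  Position 14 ')': depth becomes 3
  Position 15 ')': depth becomes 2
  Position 16 ')': depth becomes 1
  Position 17 ')': depth becomes 0
Maximum depth reached: 5

5


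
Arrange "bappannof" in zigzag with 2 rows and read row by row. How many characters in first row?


Zigzag "bappannof" into 2 rows:
Placing characters:
  'b' => row 0
  'a' => row 1
  'p' => row 0
  'p' => row 1
  'a' => row 0
  'n' => row 1
  'n' => row 0
  'o' => row 1
  'f' => row 0
Rows:
  Row 0: "bpanf"
  Row 1: "apno"
First row length: 5

5


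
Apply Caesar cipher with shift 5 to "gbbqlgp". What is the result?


Caesar cipher: shift "gbbqlgp" by 5
  'g' (pos 6) + 5 = pos 11 = 'l'
  'b' (pos 1) + 5 = pos 6 = 'g'
  'b' (pos 1) + 5 = pos 6 = 'g'
  'q' (pos 16) + 5 = pos 21 = 'v'
  'l' (pos 11) + 5 = pos 16 = 'q'
  'g' (pos 6) + 5 = pos 11 = 'l'
  'p' (pos 15) + 5 = pos 20 = 'u'
Result: lggvqlu

lggvqlu


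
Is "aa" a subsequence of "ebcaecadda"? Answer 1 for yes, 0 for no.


Check if "aa" is a subsequence of "ebcaecadda"
Greedy scan:
  Position 0 ('e'): no match needed
  Position 1 ('b'): no match needed
  Position 2 ('c'): no match needed
  Position 3 ('a'): matches sub[0] = 'a'
  Position 4 ('e'): no match needed
  Position 5 ('c'): no match needed
  Position 6 ('a'): matches sub[1] = 'a'
  Position 7 ('d'): no match needed
  Position 8 ('d'): no match needed
  Position 9 ('a'): no match needed
All 2 characters matched => is a subsequence

1


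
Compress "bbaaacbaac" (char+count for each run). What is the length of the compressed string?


Input: bbaaacbaac
Runs:
  'b' x 2 => "b2"
  'a' x 3 => "a3"
  'c' x 1 => "c1"
  'b' x 1 => "b1"
  'a' x 2 => "a2"
  'c' x 1 => "c1"
Compressed: "b2a3c1b1a2c1"
Compressed length: 12

12


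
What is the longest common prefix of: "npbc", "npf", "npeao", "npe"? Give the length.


Words: npbc, npf, npeao, npe
  Position 0: all 'n' => match
  Position 1: all 'p' => match
  Position 2: ('b', 'f', 'e', 'e') => mismatch, stop
LCP = "np" (length 2)

2


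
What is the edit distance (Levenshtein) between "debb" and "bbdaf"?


Computing edit distance: "debb" -> "bbdaf"
DP table:
           b    b    d    a    f
      0    1    2    3    4    5
  d   1    1    2    2    3    4
  e   2    2    2    3    3    4
  b   3    2    2    3    4    4
  b   4    3    2    3    4    5
Edit distance = dp[4][5] = 5

5


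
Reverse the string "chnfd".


Input: chnfd
Reading characters right to left:
  Position 4: 'd'
  Position 3: 'f'
  Position 2: 'n'
  Position 1: 'h'
  Position 0: 'c'
Reversed: dfnhc

dfnhc


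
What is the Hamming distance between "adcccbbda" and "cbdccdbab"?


Comparing "adcccbbda" and "cbdccdbab" position by position:
  Position 0: 'a' vs 'c' => differ
  Position 1: 'd' vs 'b' => differ
  Position 2: 'c' vs 'd' => differ
  Position 3: 'c' vs 'c' => same
  Position 4: 'c' vs 'c' => same
  Position 5: 'b' vs 'd' => differ
  Position 6: 'b' vs 'b' => same
  Position 7: 'd' vs 'a' => differ
  Position 8: 'a' vs 'b' => differ
Total differences (Hamming distance): 6

6


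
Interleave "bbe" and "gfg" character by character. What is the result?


Interleaving "bbe" and "gfg":
  Position 0: 'b' from first, 'g' from second => "bg"
  Position 1: 'b' from first, 'f' from second => "bf"
  Position 2: 'e' from first, 'g' from second => "eg"
Result: bgbfeg

bgbfeg


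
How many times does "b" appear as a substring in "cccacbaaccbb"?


Searching for "b" in "cccacbaaccbb"
Scanning each position:
  Position 0: "c" => no
  Position 1: "c" => no
  Position 2: "c" => no
  Position 3: "a" => no
  Position 4: "c" => no
  Position 5: "b" => MATCH
  Position 6: "a" => no
  Position 7: "a" => no
  Position 8: "c" => no
  Position 9: "c" => no
  Position 10: "b" => MATCH
  Position 11: "b" => MATCH
Total occurrences: 3

3


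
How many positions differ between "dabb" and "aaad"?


Comparing "dabb" and "aaad" position by position:
  Position 0: 'd' vs 'a' => DIFFER
  Position 1: 'a' vs 'a' => same
  Position 2: 'b' vs 'a' => DIFFER
  Position 3: 'b' vs 'd' => DIFFER
Positions that differ: 3

3


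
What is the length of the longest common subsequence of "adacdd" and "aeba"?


LCS of "adacdd" and "aeba"
DP table:
           a    e    b    a
      0    0    0    0    0
  a   0    1    1    1    1
  d   0    1    1    1    1
  a   0    1    1    1    2
  c   0    1    1    1    2
  d   0    1    1    1    2
  d   0    1    1    1    2
LCS length = dp[6][4] = 2

2


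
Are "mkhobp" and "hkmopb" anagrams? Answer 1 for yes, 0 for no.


Strings: "mkhobp", "hkmopb"
Sorted first:  bhkmop
Sorted second: bhkmop
Sorted forms match => anagrams

1


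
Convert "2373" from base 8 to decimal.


Input: "2373" in base 8
Positional expansion:
  Digit '2' (value 2) x 8^3 = 1024
  Digit '3' (value 3) x 8^2 = 192
  Digit '7' (value 7) x 8^1 = 56
  Digit '3' (value 3) x 8^0 = 3
Sum = 1275

1275


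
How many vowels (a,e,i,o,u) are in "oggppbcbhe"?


Input: oggppbcbhe
Checking each character:
  'o' at position 0: vowel (running total: 1)
  'g' at position 1: consonant
  'g' at position 2: consonant
  'p' at position 3: consonant
  'p' at position 4: consonant
  'b' at position 5: consonant
  'c' at position 6: consonant
  'b' at position 7: consonant
  'h' at position 8: consonant
  'e' at position 9: vowel (running total: 2)
Total vowels: 2

2


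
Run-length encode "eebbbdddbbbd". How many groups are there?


Input: eebbbdddbbbd
Scanning for consecutive runs:
  Group 1: 'e' x 2 (positions 0-1)
  Group 2: 'b' x 3 (positions 2-4)
  Group 3: 'd' x 3 (positions 5-7)
  Group 4: 'b' x 3 (positions 8-10)
  Group 5: 'd' x 1 (positions 11-11)
Total groups: 5

5


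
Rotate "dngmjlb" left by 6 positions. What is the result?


Input: "dngmjlb", rotate left by 6
First 6 characters: "dngmjl"
Remaining characters: "b"
Concatenate remaining + first: "b" + "dngmjl" = "bdngmjl"

bdngmjl


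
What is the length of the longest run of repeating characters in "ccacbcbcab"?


Input: "ccacbcbcab"
Scanning for longest run:
  Position 1 ('c'): continues run of 'c', length=2
  Position 2 ('a'): new char, reset run to 1
  Position 3 ('c'): new char, reset run to 1
  Position 4 ('b'): new char, reset run to 1
  Position 5 ('c'): new char, reset run to 1
  Position 6 ('b'): new char, reset run to 1
  Position 7 ('c'): new char, reset run to 1
  Position 8 ('a'): new char, reset run to 1
  Position 9 ('b'): new char, reset run to 1
Longest run: 'c' with length 2

2


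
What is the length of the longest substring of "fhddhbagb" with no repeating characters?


Input: "fhddhbagb"
Sliding window (track last position of each char):
  Position 0 ('f'): window [0,0] length 1 -- new best
  Position 1 ('h'): window [0,1] length 2 -- new best
  Position 2 ('d'): window [0,2] length 3 -- new best
  Position 3 ('d'): repeat (last at 2), move window start to 3
  Position 3 ('d'): window [3,3] length 1
  Position 4 ('h'): window [3,4] length 2
  Position 5 ('b'): window [3,5] length 3
  Position 6 ('a'): window [3,6] length 4 -- new best
  Position 7 ('g'): window [3,7] length 5 -- new best
  Position 8 ('b'): repeat (last at 5), move window start to 6
  Position 8 ('b'): window [6,8] length 3
Longest substring with no repeats: "dhbag" with length 5

5


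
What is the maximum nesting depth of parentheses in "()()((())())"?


Input: "()()((())())"
Tracking depth:
  Position 0 '(': depth becomes 1
  Position 1 ')': depth becomes 0
  Position 2 '(': depth becomes 1
  Position 3 ')': depth becomes 0
  Position 4 '(': depth becomes 1
  Position 5 '(': depth becomes 2
  Position 6 '(': depth becomes 3
  Position 7 ')': depth becomes 2
  Position 8 ')': depth becomes 1
  Position 9 '(': depth becomes 2
  Position 10 ')': depth becomes 1
  Position 11 ')': depth becomes 0
Maximum depth reached: 3

3


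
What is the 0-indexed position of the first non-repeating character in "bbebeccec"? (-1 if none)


Input: bbebeccec
Character frequencies:
  'b': 3
  'c': 3
  'e': 3
Scanning left to right for freq == 1:
  Position 0 ('b'): freq=3, skip
  Position 1 ('b'): freq=3, skip
  Position 2 ('e'): freq=3, skip
  Position 3 ('b'): freq=3, skip
  Position 4 ('e'): freq=3, skip
  Position 5 ('c'): freq=3, skip
  Position 6 ('c'): freq=3, skip
  Position 7 ('e'): freq=3, skip
  Position 8 ('c'): freq=3, skip
  No unique character found => answer = -1

-1


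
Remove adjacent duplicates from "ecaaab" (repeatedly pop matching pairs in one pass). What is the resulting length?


Input: ecaaab
Stack-based adjacent duplicate removal:
  Read 'e': push. Stack: e
  Read 'c': push. Stack: ec
  Read 'a': push. Stack: eca
  Read 'a': matches stack top 'a' => pop. Stack: ec
  Read 'a': push. Stack: eca
  Read 'b': push. Stack: ecab
Final stack: "ecab" (length 4)

4


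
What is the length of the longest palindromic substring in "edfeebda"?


Input: "edfeebda"
Checking substrings for palindromes:
  [3:5] "ee" (len 2) => palindrome
Longest palindromic substring: "ee" with length 2

2


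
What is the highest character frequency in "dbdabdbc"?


Input: dbdabdbc
Character counts:
  'a': 1
  'b': 3
  'c': 1
  'd': 3
Maximum frequency: 3

3


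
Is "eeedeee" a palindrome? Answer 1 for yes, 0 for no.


Input: eeedeee
Reversed: eeedeee
  Compare pos 0 ('e') with pos 6 ('e'): match
  Compare pos 1 ('e') with pos 5 ('e'): match
  Compare pos 2 ('e') with pos 4 ('e'): match
Result: palindrome

1


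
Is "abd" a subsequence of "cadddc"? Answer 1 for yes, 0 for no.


Check if "abd" is a subsequence of "cadddc"
Greedy scan:
  Position 0 ('c'): no match needed
  Position 1 ('a'): matches sub[0] = 'a'
  Position 2 ('d'): no match needed
  Position 3 ('d'): no match needed
  Position 4 ('d'): no match needed
  Position 5 ('c'): no match needed
Only matched 1/3 characters => not a subsequence

0


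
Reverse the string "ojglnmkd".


Input: ojglnmkd
Reading characters right to left:
  Position 7: 'd'
  Position 6: 'k'
  Position 5: 'm'
  Position 4: 'n'
  Position 3: 'l'
  Position 2: 'g'
  Position 1: 'j'
  Position 0: 'o'
Reversed: dkmnlgjo

dkmnlgjo


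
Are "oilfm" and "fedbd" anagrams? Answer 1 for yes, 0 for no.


Strings: "oilfm", "fedbd"
Sorted first:  filmo
Sorted second: bddef
Differ at position 0: 'f' vs 'b' => not anagrams

0


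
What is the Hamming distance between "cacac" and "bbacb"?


Comparing "cacac" and "bbacb" position by position:
  Position 0: 'c' vs 'b' => differ
  Position 1: 'a' vs 'b' => differ
  Position 2: 'c' vs 'a' => differ
  Position 3: 'a' vs 'c' => differ
  Position 4: 'c' vs 'b' => differ
Total differences (Hamming distance): 5

5


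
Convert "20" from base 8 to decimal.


Input: "20" in base 8
Positional expansion:
  Digit '2' (value 2) x 8^1 = 16
  Digit '0' (value 0) x 8^0 = 0
Sum = 16

16


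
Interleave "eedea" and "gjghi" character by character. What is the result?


Interleaving "eedea" and "gjghi":
  Position 0: 'e' from first, 'g' from second => "eg"
  Position 1: 'e' from first, 'j' from second => "ej"
  Position 2: 'd' from first, 'g' from second => "dg"
  Position 3: 'e' from first, 'h' from second => "eh"
  Position 4: 'a' from first, 'i' from second => "ai"
Result: egejdgehai

egejdgehai


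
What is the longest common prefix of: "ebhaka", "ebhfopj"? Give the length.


Words: ebhaka, ebhfopj
  Position 0: all 'e' => match
  Position 1: all 'b' => match
  Position 2: all 'h' => match
  Position 3: ('a', 'f') => mismatch, stop
LCP = "ebh" (length 3)

3


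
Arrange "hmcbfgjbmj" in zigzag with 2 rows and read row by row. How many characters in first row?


Zigzag "hmcbfgjbmj" into 2 rows:
Placing characters:
  'h' => row 0
  'm' => row 1
  'c' => row 0
  'b' => row 1
  'f' => row 0
  'g' => row 1
  'j' => row 0
  'b' => row 1
  'm' => row 0
  'j' => row 1
Rows:
  Row 0: "hcfjm"
  Row 1: "mbgbj"
First row length: 5

5


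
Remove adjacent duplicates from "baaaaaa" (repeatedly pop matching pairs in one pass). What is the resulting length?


Input: baaaaaa
Stack-based adjacent duplicate removal:
  Read 'b': push. Stack: b
  Read 'a': push. Stack: ba
  Read 'a': matches stack top 'a' => pop. Stack: b
  Read 'a': push. Stack: ba
  Read 'a': matches stack top 'a' => pop. Stack: b
  Read 'a': push. Stack: ba
  Read 'a': matches stack top 'a' => pop. Stack: b
Final stack: "b" (length 1)

1


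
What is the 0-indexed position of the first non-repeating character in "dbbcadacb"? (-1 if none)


Input: dbbcadacb
Character frequencies:
  'a': 2
  'b': 3
  'c': 2
  'd': 2
Scanning left to right for freq == 1:
  Position 0 ('d'): freq=2, skip
  Position 1 ('b'): freq=3, skip
  Position 2 ('b'): freq=3, skip
  Position 3 ('c'): freq=2, skip
  Position 4 ('a'): freq=2, skip
  Position 5 ('d'): freq=2, skip
  Position 6 ('a'): freq=2, skip
  Position 7 ('c'): freq=2, skip
  Position 8 ('b'): freq=3, skip
  No unique character found => answer = -1

-1


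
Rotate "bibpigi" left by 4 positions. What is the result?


Input: "bibpigi", rotate left by 4
First 4 characters: "bibp"
Remaining characters: "igi"
Concatenate remaining + first: "igi" + "bibp" = "igibibp"

igibibp


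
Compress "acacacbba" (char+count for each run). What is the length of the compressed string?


Input: acacacbba
Runs:
  'a' x 1 => "a1"
  'c' x 1 => "c1"
  'a' x 1 => "a1"
  'c' x 1 => "c1"
  'a' x 1 => "a1"
  'c' x 1 => "c1"
  'b' x 2 => "b2"
  'a' x 1 => "a1"
Compressed: "a1c1a1c1a1c1b2a1"
Compressed length: 16

16


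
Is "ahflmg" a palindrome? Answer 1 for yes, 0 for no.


Input: ahflmg
Reversed: gmlfha
  Compare pos 0 ('a') with pos 5 ('g'): MISMATCH
  Compare pos 1 ('h') with pos 4 ('m'): MISMATCH
  Compare pos 2 ('f') with pos 3 ('l'): MISMATCH
Result: not a palindrome

0


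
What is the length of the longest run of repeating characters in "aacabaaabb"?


Input: "aacabaaabb"
Scanning for longest run:
  Position 1 ('a'): continues run of 'a', length=2
  Position 2 ('c'): new char, reset run to 1
  Position 3 ('a'): new char, reset run to 1
  Position 4 ('b'): new char, reset run to 1
  Position 5 ('a'): new char, reset run to 1
  Position 6 ('a'): continues run of 'a', length=2
  Position 7 ('a'): continues run of 'a', length=3
  Position 8 ('b'): new char, reset run to 1
  Position 9 ('b'): continues run of 'b', length=2
Longest run: 'a' with length 3

3


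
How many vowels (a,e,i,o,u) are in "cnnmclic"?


Input: cnnmclic
Checking each character:
  'c' at position 0: consonant
  'n' at position 1: consonant
  'n' at position 2: consonant
  'm' at position 3: consonant
  'c' at position 4: consonant
  'l' at position 5: consonant
  'i' at position 6: vowel (running total: 1)
  'c' at position 7: consonant
Total vowels: 1

1


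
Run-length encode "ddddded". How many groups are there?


Input: ddddded
Scanning for consecutive runs:
  Group 1: 'd' x 5 (positions 0-4)
  Group 2: 'e' x 1 (positions 5-5)
  Group 3: 'd' x 1 (positions 6-6)
Total groups: 3

3


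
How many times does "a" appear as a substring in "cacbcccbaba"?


Searching for "a" in "cacbcccbaba"
Scanning each position:
  Position 0: "c" => no
  Position 1: "a" => MATCH
  Position 2: "c" => no
  Position 3: "b" => no
  Position 4: "c" => no
  Position 5: "c" => no
  Position 6: "c" => no
  Position 7: "b" => no
  Position 8: "a" => MATCH
  Position 9: "b" => no
  Position 10: "a" => MATCH
Total occurrences: 3

3


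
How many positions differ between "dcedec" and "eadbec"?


Comparing "dcedec" and "eadbec" position by position:
  Position 0: 'd' vs 'e' => DIFFER
  Position 1: 'c' vs 'a' => DIFFER
  Position 2: 'e' vs 'd' => DIFFER
  Position 3: 'd' vs 'b' => DIFFER
  Position 4: 'e' vs 'e' => same
  Position 5: 'c' vs 'c' => same
Positions that differ: 4

4


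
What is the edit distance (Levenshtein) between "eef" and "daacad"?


Computing edit distance: "eef" -> "daacad"
DP table:
           d    a    a    c    a    d
      0    1    2    3    4    5    6
  e   1    1    2    3    4    5    6
  e   2    2    2    3    4    5    6
  f   3    3    3    3    4    5    6
Edit distance = dp[3][6] = 6

6


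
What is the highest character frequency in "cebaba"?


Input: cebaba
Character counts:
  'a': 2
  'b': 2
  'c': 1
  'e': 1
Maximum frequency: 2

2


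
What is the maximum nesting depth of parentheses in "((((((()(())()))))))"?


Input: "((((((()(())()))))))"
Tracking depth:
  Position 0 '(': depth becomes 1
  Position 1 '(': depth becomes 2
  Position 2 '(': depth becomes 3
  Position 3 '(': depth becomes 4
  Position 4 '(': depth becomes 5
  Position 5 '(': depth becomes 6
  Position 6 '(': depth becomes 7
  Position 7 ')': depth becomes 6
  Position 8 '(': depth becomes 7
  Position 9 '(': depth becomes 8
  Position 10 ')': depth becomes 7
  Position 11 ')': depth becomes 6
  Position 12 '(': depth becomes 7
  Position 13 ')': depth becomes 6
  Position 14 ')': depth becomes 5
  Position 15 ')': depth becomes 4
  Position 16 ')': depth becomes 3
  Position 17 ')': depth becomes 2
  Position 18 ')': depth becomes 1
  Position 19 ')': depth becomes 0
Maximum depth reached: 8

8


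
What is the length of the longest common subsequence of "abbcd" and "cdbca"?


LCS of "abbcd" and "cdbca"
DP table:
           c    d    b    c    a
      0    0    0    0    0    0
  a   0    0    0    0    0    1
  b   0    0    0    1    1    1
  b   0    0    0    1    1    1
  c   0    1    1    1    2    2
  d   0    1    2    2    2    2
LCS length = dp[5][5] = 2

2


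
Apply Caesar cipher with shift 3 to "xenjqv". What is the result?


Caesar cipher: shift "xenjqv" by 3
  'x' (pos 23) + 3 = pos 0 = 'a'
  'e' (pos 4) + 3 = pos 7 = 'h'
  'n' (pos 13) + 3 = pos 16 = 'q'
  'j' (pos 9) + 3 = pos 12 = 'm'
  'q' (pos 16) + 3 = pos 19 = 't'
  'v' (pos 21) + 3 = pos 24 = 'y'
Result: ahqmty

ahqmty


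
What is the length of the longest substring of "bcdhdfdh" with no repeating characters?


Input: "bcdhdfdh"
Sliding window (track last position of each char):
  Position 0 ('b'): window [0,0] length 1 -- new best
  Position 1 ('c'): window [0,1] length 2 -- new best
  Position 2 ('d'): window [0,2] length 3 -- new best
  Position 3 ('h'): window [0,3] length 4 -- new best
  Position 4 ('d'): repeat (last at 2), move window start to 3
  Position 4 ('d'): window [3,4] length 2
  Position 5 ('f'): window [3,5] length 3
  Position 6 ('d'): repeat (last at 4), move window start to 5
  Position 6 ('d'): window [5,6] length 2
  Position 7 ('h'): window [5,7] length 3
Longest substring with no repeats: "bcdh" with length 4

4


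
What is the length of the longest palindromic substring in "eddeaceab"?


Input: "eddeaceab"
Checking substrings for palindromes:
  [0:4] "edde" (len 4) => palindrome
  [1:3] "dd" (len 2) => palindrome
Longest palindromic substring: "edde" with length 4

4


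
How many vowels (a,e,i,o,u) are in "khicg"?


Input: khicg
Checking each character:
  'k' at position 0: consonant
  'h' at position 1: consonant
  'i' at position 2: vowel (running total: 1)
  'c' at position 3: consonant
  'g' at position 4: consonant
Total vowels: 1

1


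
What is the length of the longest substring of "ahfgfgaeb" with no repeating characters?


Input: "ahfgfgaeb"
Sliding window (track last position of each char):
  Position 0 ('a'): window [0,0] length 1 -- new best
  Position 1 ('h'): window [0,1] length 2 -- new best
  Position 2 ('f'): window [0,2] length 3 -- new best
  Position 3 ('g'): window [0,3] length 4 -- new best
  Position 4 ('f'): repeat (last at 2), move window start to 3
  Position 4 ('f'): window [3,4] length 2
  Position 5 ('g'): repeat (last at 3), move window start to 4
  Position 5 ('g'): window [4,5] length 2
  Position 6 ('a'): window [4,6] length 3
  Position 7 ('e'): window [4,7] length 4
  Position 8 ('b'): window [4,8] length 5 -- new best
Longest substring with no repeats: "fgaeb" with length 5

5


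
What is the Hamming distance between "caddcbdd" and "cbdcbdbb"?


Comparing "caddcbdd" and "cbdcbdbb" position by position:
  Position 0: 'c' vs 'c' => same
  Position 1: 'a' vs 'b' => differ
  Position 2: 'd' vs 'd' => same
  Position 3: 'd' vs 'c' => differ
  Position 4: 'c' vs 'b' => differ
  Position 5: 'b' vs 'd' => differ
  Position 6: 'd' vs 'b' => differ
  Position 7: 'd' vs 'b' => differ
Total differences (Hamming distance): 6

6


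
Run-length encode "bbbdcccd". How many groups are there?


Input: bbbdcccd
Scanning for consecutive runs:
  Group 1: 'b' x 3 (positions 0-2)
  Group 2: 'd' x 1 (positions 3-3)
  Group 3: 'c' x 3 (positions 4-6)
  Group 4: 'd' x 1 (positions 7-7)
Total groups: 4

4


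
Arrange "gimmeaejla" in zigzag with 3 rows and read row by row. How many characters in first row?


Zigzag "gimmeaejla" into 3 rows:
Placing characters:
  'g' => row 0
  'i' => row 1
  'm' => row 2
  'm' => row 1
  'e' => row 0
  'a' => row 1
  'e' => row 2
  'j' => row 1
  'l' => row 0
  'a' => row 1
Rows:
  Row 0: "gel"
  Row 1: "imaja"
  Row 2: "me"
First row length: 3

3


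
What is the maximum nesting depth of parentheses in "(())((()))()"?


Input: "(())((()))()"
Tracking depth:
  Position 0 '(': depth becomes 1
  Position 1 '(': depth becomes 2
  Position 2 ')': depth becomes 1
  Position 3 ')': depth becomes 0
  Position 4 '(': depth becomes 1
  Position 5 '(': depth becomes 2
  Position 6 '(': depth becomes 3
  Position 7 ')': depth becomes 2
  Position 8 ')': depth becomes 1
  Position 9 ')': depth becomes 0
  Position 10 '(': depth becomes 1
  Position 11 ')': depth becomes 0
Maximum depth reached: 3

3


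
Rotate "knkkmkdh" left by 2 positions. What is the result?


Input: "knkkmkdh", rotate left by 2
First 2 characters: "kn"
Remaining characters: "kkmkdh"
Concatenate remaining + first: "kkmkdh" + "kn" = "kkmkdhkn"

kkmkdhkn


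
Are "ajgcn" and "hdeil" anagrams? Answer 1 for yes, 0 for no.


Strings: "ajgcn", "hdeil"
Sorted first:  acgjn
Sorted second: dehil
Differ at position 0: 'a' vs 'd' => not anagrams

0


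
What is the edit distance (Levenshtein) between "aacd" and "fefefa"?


Computing edit distance: "aacd" -> "fefefa"
DP table:
           f    e    f    e    f    a
      0    1    2    3    4    5    6
  a   1    1    2    3    4    5    5
  a   2    2    2    3    4    5    5
  c   3    3    3    3    4    5    6
  d   4    4    4    4    4    5    6
Edit distance = dp[4][6] = 6

6


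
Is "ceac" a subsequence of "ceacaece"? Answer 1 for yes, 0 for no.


Check if "ceac" is a subsequence of "ceacaece"
Greedy scan:
  Position 0 ('c'): matches sub[0] = 'c'
  Position 1 ('e'): matches sub[1] = 'e'
  Position 2 ('a'): matches sub[2] = 'a'
  Position 3 ('c'): matches sub[3] = 'c'
  Position 4 ('a'): no match needed
  Position 5 ('e'): no match needed
  Position 6 ('c'): no match needed
  Position 7 ('e'): no match needed
All 4 characters matched => is a subsequence

1


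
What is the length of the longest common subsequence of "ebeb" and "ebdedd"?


LCS of "ebeb" and "ebdedd"
DP table:
           e    b    d    e    d    d
      0    0    0    0    0    0    0
  e   0    1    1    1    1    1    1
  b   0    1    2    2    2    2    2
  e   0    1    2    2    3    3    3
  b   0    1    2    2    3    3    3
LCS length = dp[4][6] = 3

3


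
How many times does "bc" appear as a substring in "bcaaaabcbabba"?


Searching for "bc" in "bcaaaabcbabba"
Scanning each position:
  Position 0: "bc" => MATCH
  Position 1: "ca" => no
  Position 2: "aa" => no
  Position 3: "aa" => no
  Position 4: "aa" => no
  Position 5: "ab" => no
  Position 6: "bc" => MATCH
  Position 7: "cb" => no
  Position 8: "ba" => no
  Position 9: "ab" => no
  Position 10: "bb" => no
  Position 11: "ba" => no
Total occurrences: 2

2


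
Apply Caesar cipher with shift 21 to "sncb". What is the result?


Caesar cipher: shift "sncb" by 21
  's' (pos 18) + 21 = pos 13 = 'n'
  'n' (pos 13) + 21 = pos 8 = 'i'
  'c' (pos 2) + 21 = pos 23 = 'x'
  'b' (pos 1) + 21 = pos 22 = 'w'
Result: nixw

nixw


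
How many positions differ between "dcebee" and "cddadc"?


Comparing "dcebee" and "cddadc" position by position:
  Position 0: 'd' vs 'c' => DIFFER
  Position 1: 'c' vs 'd' => DIFFER
  Position 2: 'e' vs 'd' => DIFFER
  Position 3: 'b' vs 'a' => DIFFER
  Position 4: 'e' vs 'd' => DIFFER
  Position 5: 'e' vs 'c' => DIFFER
Positions that differ: 6

6


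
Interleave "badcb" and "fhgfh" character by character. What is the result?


Interleaving "badcb" and "fhgfh":
  Position 0: 'b' from first, 'f' from second => "bf"
  Position 1: 'a' from first, 'h' from second => "ah"
  Position 2: 'd' from first, 'g' from second => "dg"
  Position 3: 'c' from first, 'f' from second => "cf"
  Position 4: 'b' from first, 'h' from second => "bh"
Result: bfahdgcfbh

bfahdgcfbh


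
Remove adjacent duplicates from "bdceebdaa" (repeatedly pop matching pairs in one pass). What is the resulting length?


Input: bdceebdaa
Stack-based adjacent duplicate removal:
  Read 'b': push. Stack: b
  Read 'd': push. Stack: bd
  Read 'c': push. Stack: bdc
  Read 'e': push. Stack: bdce
  Read 'e': matches stack top 'e' => pop. Stack: bdc
  Read 'b': push. Stack: bdcb
  Read 'd': push. Stack: bdcbd
  Read 'a': push. Stack: bdcbda
  Read 'a': matches stack top 'a' => pop. Stack: bdcbd
Final stack: "bdcbd" (length 5)

5


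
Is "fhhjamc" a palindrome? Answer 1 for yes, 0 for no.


Input: fhhjamc
Reversed: cmajhhf
  Compare pos 0 ('f') with pos 6 ('c'): MISMATCH
  Compare pos 1 ('h') with pos 5 ('m'): MISMATCH
  Compare pos 2 ('h') with pos 4 ('a'): MISMATCH
Result: not a palindrome

0


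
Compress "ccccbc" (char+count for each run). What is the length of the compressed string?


Input: ccccbc
Runs:
  'c' x 4 => "c4"
  'b' x 1 => "b1"
  'c' x 1 => "c1"
Compressed: "c4b1c1"
Compressed length: 6

6


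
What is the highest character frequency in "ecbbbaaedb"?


Input: ecbbbaaedb
Character counts:
  'a': 2
  'b': 4
  'c': 1
  'd': 1
  'e': 2
Maximum frequency: 4

4


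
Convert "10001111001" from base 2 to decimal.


Input: "10001111001" in base 2
Positional expansion:
  Digit '1' (value 1) x 2^10 = 1024
  Digit '0' (value 0) x 2^9 = 0
  Digit '0' (value 0) x 2^8 = 0
  Digit '0' (value 0) x 2^7 = 0
  Digit '1' (value 1) x 2^6 = 64
  Digit '1' (value 1) x 2^5 = 32
  Digit '1' (value 1) x 2^4 = 16
  Digit '1' (value 1) x 2^3 = 8
  Digit '0' (value 0) x 2^2 = 0
  Digit '0' (value 0) x 2^1 = 0
  Digit '1' (value 1) x 2^0 = 1
Sum = 1145

1145


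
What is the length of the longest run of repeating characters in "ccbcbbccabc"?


Input: "ccbcbbccabc"
Scanning for longest run:
  Position 1 ('c'): continues run of 'c', length=2
  Position 2 ('b'): new char, reset run to 1
  Position 3 ('c'): new char, reset run to 1
  Position 4 ('b'): new char, reset run to 1
  Position 5 ('b'): continues run of 'b', length=2
  Position 6 ('c'): new char, reset run to 1
  Position 7 ('c'): continues run of 'c', length=2
  Position 8 ('a'): new char, reset run to 1
  Position 9 ('b'): new char, reset run to 1
  Position 10 ('c'): new char, reset run to 1
Longest run: 'c' with length 2

2
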